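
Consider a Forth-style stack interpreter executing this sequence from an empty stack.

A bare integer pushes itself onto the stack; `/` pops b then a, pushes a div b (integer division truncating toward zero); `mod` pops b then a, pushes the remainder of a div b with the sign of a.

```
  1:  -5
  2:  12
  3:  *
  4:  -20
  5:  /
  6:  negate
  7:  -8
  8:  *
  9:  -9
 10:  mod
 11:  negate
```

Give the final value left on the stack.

-6

-5     : [-5]
12     : [-5, 12]
*      : [-60]
-20    : [-60, -20]
/      : [3]
negate : [-3]
-8     : [-3, -8]
*      : [24]
-9     : [24, -9]
mod    : [6]
negate : [-6]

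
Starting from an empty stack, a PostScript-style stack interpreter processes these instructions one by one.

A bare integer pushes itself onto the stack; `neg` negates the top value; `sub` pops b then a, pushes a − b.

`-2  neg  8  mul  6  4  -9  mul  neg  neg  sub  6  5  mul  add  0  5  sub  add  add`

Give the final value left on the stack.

-2  : -2
neg : 2
8   : 2 8
mul : 16
6   : 16 6
4   : 16 6 4
-9  : 16 6 4 -9
mul : 16 6 -36
neg : 16 6 36
neg : 16 6 -36
sub : 16 42
6   : 16 42 6
5   : 16 42 6 5
mul : 16 42 30
add : 16 72
0   : 16 72 0
5   : 16 72 0 5
sub : 16 72 -5
add : 16 67
add : 83

83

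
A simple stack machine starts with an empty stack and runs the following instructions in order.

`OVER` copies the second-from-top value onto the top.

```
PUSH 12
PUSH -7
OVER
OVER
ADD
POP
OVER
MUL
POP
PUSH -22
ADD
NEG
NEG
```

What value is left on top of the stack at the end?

-10

PUSH 12  -> 12
PUSH -7  -> 12 -7
OVER     -> 12 -7 12
OVER     -> 12 -7 12 -7
ADD      -> 12 -7 5
POP      -> 12 -7
OVER     -> 12 -7 12
MUL      -> 12 -84
POP      -> 12
PUSH -22 -> 12 -22
ADD      -> -10
NEG      -> 10
NEG      -> -10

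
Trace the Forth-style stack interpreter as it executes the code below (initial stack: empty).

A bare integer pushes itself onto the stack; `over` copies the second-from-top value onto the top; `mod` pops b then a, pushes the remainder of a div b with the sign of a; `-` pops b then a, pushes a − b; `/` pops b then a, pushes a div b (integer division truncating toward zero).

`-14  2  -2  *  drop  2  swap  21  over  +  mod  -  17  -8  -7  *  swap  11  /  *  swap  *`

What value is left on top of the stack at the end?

-14   -14
2     -14 2
-2    -14 2 -2
*     -14 -4
drop  -14
2     -14 2
swap  2 -14
21    2 -14 21
over  2 -14 21 -14
+     2 -14 7
mod   2 0
-     2
17    2 17
-8    2 17 -8
-7    2 17 -8 -7
*     2 17 56
swap  2 56 17
11    2 56 17 11
/     2 56 1
*     2 56
swap  56 2
*     112

112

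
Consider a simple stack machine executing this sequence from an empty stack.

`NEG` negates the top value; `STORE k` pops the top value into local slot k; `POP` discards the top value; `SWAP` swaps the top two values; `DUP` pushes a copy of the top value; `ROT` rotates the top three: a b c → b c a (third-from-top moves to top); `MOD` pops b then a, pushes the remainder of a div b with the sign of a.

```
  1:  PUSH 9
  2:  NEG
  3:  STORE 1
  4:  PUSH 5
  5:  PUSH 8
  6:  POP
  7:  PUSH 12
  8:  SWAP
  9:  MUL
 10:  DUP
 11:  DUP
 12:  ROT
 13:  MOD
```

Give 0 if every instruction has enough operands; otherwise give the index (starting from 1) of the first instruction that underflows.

PUSH 9  -> 9
NEG     -> -9
STORE 1 -> (empty)
PUSH 5  -> 5
PUSH 8  -> 5 8
POP     -> 5
PUSH 12 -> 5 12
SWAP    -> 12 5
MUL     -> 60
DUP     -> 60 60
DUP     -> 60 60 60
ROT     -> 60 60 60
MOD     -> 60 0

0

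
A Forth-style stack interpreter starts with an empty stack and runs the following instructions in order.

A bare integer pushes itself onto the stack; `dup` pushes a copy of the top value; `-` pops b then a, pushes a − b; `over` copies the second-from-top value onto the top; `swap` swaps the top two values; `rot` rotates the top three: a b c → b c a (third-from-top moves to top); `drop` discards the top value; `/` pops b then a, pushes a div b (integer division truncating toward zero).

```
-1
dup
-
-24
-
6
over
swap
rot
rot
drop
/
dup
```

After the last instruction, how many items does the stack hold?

2

-1    [-1]
dup   [-1, -1]
-     [0]
-24   [0, -24]
-     [24]
6     [24, 6]
over  [24, 6, 24]
swap  [24, 24, 6]
rot   [24, 6, 24]
rot   [6, 24, 24]
drop  [6, 24]
/     [0]
dup   [0, 0]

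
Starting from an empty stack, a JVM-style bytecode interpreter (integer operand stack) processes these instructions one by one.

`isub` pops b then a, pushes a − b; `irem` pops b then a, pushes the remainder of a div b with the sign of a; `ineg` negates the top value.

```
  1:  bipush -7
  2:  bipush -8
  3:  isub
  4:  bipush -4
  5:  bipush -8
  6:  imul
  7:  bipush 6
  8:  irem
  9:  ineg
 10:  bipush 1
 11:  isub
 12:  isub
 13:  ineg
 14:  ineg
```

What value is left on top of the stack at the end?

4

bipush -7  [-7]
bipush -8  [-7, -8]
isub       [1]
bipush -4  [1, -4]
bipush -8  [1, -4, -8]
imul       [1, 32]
bipush 6   [1, 32, 6]
irem       [1, 2]
ineg       [1, -2]
bipush 1   [1, -2, 1]
isub       [1, -3]
isub       [4]
ineg       [-4]
ineg       [4]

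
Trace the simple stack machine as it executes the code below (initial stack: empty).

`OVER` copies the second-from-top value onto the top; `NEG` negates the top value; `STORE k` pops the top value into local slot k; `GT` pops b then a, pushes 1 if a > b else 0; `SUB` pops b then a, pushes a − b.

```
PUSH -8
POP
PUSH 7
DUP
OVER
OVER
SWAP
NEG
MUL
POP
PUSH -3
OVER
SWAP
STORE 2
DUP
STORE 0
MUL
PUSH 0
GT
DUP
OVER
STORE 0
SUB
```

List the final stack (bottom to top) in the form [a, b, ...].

[7, 0]

PUSH -8  [-8]
POP      []
PUSH 7   [7]
DUP      [7, 7]
OVER     [7, 7, 7]
OVER     [7, 7, 7, 7]
SWAP     [7, 7, 7, 7]
NEG      [7, 7, 7, -7]
MUL      [7, 7, -49]
POP      [7, 7]
PUSH -3  [7, 7, -3]
OVER     [7, 7, -3, 7]
SWAP     [7, 7, 7, -3]
STORE 2  [7, 7, 7]
DUP      [7, 7, 7, 7]
STORE 0  [7, 7, 7]
MUL      [7, 49]
PUSH 0   [7, 49, 0]
GT       [7, 1]
DUP      [7, 1, 1]
OVER     [7, 1, 1, 1]
STORE 0  [7, 1, 1]
SUB      [7, 0]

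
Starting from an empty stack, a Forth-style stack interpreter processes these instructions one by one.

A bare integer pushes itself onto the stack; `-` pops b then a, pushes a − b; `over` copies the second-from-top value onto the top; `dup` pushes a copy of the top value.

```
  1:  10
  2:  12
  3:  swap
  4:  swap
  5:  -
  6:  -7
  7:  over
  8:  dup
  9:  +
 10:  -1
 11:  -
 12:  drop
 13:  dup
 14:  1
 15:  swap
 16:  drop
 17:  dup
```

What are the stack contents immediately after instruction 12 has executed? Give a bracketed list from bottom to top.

[-2, -7]

10   → [10]
12   → [10, 12]
swap → [12, 10]
swap → [10, 12]
-    → [-2]
-7   → [-2, -7]
over → [-2, -7, -2]
dup  → [-2, -7, -2, -2]
+    → [-2, -7, -4]
-1   → [-2, -7, -4, -1]
-    → [-2, -7, -3]
drop → [-2, -7]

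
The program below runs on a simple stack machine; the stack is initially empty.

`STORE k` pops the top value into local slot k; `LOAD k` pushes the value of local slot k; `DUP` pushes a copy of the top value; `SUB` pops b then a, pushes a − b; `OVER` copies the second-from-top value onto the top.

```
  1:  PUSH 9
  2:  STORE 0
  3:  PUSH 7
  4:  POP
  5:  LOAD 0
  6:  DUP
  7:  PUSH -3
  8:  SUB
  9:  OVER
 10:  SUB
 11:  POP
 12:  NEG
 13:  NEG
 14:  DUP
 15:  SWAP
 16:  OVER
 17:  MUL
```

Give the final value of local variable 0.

PUSH 9  : 9
STORE 0 : (empty)
PUSH 7  : 7
POP     : (empty)
LOAD 0  : 9
DUP     : 9 9
PUSH -3 : 9 9 -3
SUB     : 9 12
OVER    : 9 12 9
SUB     : 9 3
POP     : 9
NEG     : -9
NEG     : 9
DUP     : 9 9
SWAP    : 9 9
OVER    : 9 9 9
MUL     : 9 81

9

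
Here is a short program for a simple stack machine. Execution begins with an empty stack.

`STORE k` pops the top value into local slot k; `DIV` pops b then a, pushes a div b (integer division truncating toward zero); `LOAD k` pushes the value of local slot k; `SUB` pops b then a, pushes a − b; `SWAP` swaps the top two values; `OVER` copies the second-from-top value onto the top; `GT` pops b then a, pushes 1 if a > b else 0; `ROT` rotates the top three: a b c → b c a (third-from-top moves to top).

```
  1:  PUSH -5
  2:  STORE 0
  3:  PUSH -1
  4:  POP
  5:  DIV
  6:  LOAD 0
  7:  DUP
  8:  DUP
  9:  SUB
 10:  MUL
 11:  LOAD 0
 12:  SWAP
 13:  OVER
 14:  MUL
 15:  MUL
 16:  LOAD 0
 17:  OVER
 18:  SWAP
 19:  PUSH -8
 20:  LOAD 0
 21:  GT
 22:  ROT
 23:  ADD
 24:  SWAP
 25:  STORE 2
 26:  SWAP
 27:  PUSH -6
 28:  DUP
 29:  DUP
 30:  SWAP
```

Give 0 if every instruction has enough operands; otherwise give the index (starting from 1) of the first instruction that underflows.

5

PUSH -5  -5
STORE 0  (empty)
PUSH -1  -1
POP      (empty)
DIV  — needs 2 operands, stack has 0 → underflow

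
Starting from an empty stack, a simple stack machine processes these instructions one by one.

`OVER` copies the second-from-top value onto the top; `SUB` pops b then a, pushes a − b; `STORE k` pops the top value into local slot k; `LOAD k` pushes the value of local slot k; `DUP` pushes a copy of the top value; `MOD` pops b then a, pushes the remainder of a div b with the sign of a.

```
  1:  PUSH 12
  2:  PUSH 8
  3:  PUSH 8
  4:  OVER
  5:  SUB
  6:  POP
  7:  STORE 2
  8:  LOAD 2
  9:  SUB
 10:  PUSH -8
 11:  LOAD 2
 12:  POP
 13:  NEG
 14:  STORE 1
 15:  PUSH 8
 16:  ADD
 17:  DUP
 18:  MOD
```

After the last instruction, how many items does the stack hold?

PUSH 12  12
PUSH 8   12 8
PUSH 8   12 8 8
OVER     12 8 8 8
SUB      12 8 0
POP      12 8
STORE 2  12
LOAD 2   12 8
SUB      4
PUSH -8  4 -8
LOAD 2   4 -8 8
POP      4 -8
NEG      4 8
STORE 1  4
PUSH 8   4 8
ADD      12
DUP      12 12
MOD      0

1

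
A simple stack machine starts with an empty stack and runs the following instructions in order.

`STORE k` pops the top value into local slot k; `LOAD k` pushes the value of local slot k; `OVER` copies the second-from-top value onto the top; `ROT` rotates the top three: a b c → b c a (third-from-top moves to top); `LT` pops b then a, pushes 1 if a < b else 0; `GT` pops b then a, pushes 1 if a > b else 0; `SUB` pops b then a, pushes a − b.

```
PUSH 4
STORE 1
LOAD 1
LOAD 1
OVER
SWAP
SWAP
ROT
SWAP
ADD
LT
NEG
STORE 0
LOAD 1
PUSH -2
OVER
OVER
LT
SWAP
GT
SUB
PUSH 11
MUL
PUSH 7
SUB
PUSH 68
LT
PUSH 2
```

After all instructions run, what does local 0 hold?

-1

PUSH 4  : [4]
STORE 1 : []
LOAD 1  : [4]
LOAD 1  : [4, 4]
OVER    : [4, 4, 4]
SWAP    : [4, 4, 4]
SWAP    : [4, 4, 4]
ROT     : [4, 4, 4]
SWAP    : [4, 4, 4]
ADD     : [4, 8]
LT      : [1]
NEG     : [-1]
STORE 0 : []
LOAD 1  : [4]
PUSH -2 : [4, -2]
OVER    : [4, -2, 4]
OVER    : [4, -2, 4, -2]
LT      : [4, -2, 0]
SWAP    : [4, 0, -2]
GT      : [4, 1]
SUB     : [3]
PUSH 11 : [3, 11]
MUL     : [33]
PUSH 7  : [33, 7]
SUB     : [26]
PUSH 68 : [26, 68]
LT      : [1]
PUSH 2  : [1, 2]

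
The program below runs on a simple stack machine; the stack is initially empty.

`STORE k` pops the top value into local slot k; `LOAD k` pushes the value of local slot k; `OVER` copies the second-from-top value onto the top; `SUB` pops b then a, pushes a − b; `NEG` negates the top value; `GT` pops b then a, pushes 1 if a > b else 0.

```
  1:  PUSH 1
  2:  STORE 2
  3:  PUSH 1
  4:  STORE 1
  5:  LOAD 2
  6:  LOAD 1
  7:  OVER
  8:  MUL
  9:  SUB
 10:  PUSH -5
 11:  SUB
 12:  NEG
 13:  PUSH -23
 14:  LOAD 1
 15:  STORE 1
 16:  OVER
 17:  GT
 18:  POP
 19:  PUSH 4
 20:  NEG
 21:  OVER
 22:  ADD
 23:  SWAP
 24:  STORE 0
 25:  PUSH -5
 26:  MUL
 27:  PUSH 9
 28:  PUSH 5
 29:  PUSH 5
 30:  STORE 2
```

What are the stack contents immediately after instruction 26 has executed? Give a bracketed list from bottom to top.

PUSH 1    [1]
STORE 2   []
PUSH 1    [1]
STORE 1   []
LOAD 2    [1]
LOAD 1    [1, 1]
OVER      [1, 1, 1]
MUL       [1, 1]
SUB       [0]
PUSH -5   [0, -5]
SUB       [5]
NEG       [-5]
PUSH -23  [-5, -23]
LOAD 1    [-5, -23, 1]
STORE 1   [-5, -23]
OVER      [-5, -23, -5]
GT        [-5, 0]
POP       [-5]
PUSH 4    [-5, 4]
NEG       [-5, -4]
OVER      [-5, -4, -5]
ADD       [-5, -9]
SWAP      [-9, -5]
STORE 0   [-9]
PUSH -5   [-9, -5]
MUL       [45]

[45]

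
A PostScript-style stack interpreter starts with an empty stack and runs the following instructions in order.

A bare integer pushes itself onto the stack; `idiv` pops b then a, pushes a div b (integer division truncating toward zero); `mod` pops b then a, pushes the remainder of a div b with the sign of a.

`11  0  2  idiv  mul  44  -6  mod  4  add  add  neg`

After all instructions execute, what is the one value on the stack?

-6

11   → [11]
0    → [11, 0]
2    → [11, 0, 2]
idiv → [11, 0]
mul  → [0]
44   → [0, 44]
-6   → [0, 44, -6]
mod  → [0, 2]
4    → [0, 2, 4]
add  → [0, 6]
add  → [6]
neg  → [-6]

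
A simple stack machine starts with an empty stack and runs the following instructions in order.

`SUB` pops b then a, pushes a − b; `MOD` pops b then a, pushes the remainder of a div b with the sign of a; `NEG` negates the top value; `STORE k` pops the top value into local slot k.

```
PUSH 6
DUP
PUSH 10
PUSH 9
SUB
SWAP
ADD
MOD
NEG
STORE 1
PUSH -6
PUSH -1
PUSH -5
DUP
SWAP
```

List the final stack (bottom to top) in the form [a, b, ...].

[-6, -1, -5, -5]

PUSH 6  -> [6]
DUP     -> [6, 6]
PUSH 10 -> [6, 6, 10]
PUSH 9  -> [6, 6, 10, 9]
SUB     -> [6, 6, 1]
SWAP    -> [6, 1, 6]
ADD     -> [6, 7]
MOD     -> [6]
NEG     -> [-6]
STORE 1 -> []
PUSH -6 -> [-6]
PUSH -1 -> [-6, -1]
PUSH -5 -> [-6, -1, -5]
DUP     -> [-6, -1, -5, -5]
SWAP    -> [-6, -1, -5, -5]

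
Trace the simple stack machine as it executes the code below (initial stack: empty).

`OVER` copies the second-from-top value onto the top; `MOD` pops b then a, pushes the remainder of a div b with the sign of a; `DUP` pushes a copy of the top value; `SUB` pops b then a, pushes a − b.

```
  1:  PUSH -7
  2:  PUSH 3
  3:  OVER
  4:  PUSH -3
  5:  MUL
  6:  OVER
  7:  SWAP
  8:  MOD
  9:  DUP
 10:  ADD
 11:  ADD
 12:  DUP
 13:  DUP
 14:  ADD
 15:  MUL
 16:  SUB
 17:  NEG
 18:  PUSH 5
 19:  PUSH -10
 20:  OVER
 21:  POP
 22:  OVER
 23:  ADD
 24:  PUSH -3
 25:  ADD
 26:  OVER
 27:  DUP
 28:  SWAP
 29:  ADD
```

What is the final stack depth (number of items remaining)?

4

PUSH -7  : -7
PUSH 3   : -7 3
OVER     : -7 3 -7
PUSH -3  : -7 3 -7 -3
MUL      : -7 3 21
OVER     : -7 3 21 3
SWAP     : -7 3 3 21
MOD      : -7 3 3
DUP      : -7 3 3 3
ADD      : -7 3 6
ADD      : -7 9
DUP      : -7 9 9
DUP      : -7 9 9 9
ADD      : -7 9 18
MUL      : -7 162
SUB      : -169
NEG      : 169
PUSH 5   : 169 5
PUSH -10 : 169 5 -10
OVER     : 169 5 -10 5
POP      : 169 5 -10
OVER     : 169 5 -10 5
ADD      : 169 5 -5
PUSH -3  : 169 5 -5 -3
ADD      : 169 5 -8
OVER     : 169 5 -8 5
DUP      : 169 5 -8 5 5
SWAP     : 169 5 -8 5 5
ADD      : 169 5 -8 10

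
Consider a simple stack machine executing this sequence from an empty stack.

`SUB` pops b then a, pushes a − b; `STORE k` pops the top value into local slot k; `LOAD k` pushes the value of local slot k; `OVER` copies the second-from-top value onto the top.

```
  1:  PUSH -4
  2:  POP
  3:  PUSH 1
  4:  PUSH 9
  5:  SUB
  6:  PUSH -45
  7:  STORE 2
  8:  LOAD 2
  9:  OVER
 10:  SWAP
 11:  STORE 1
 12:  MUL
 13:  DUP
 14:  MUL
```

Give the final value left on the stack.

4096

PUSH -4  → -4
POP      → (empty)
PUSH 1   → 1
PUSH 9   → 1 9
SUB      → -8
PUSH -45 → -8 -45
STORE 2  → -8
LOAD 2   → -8 -45
OVER     → -8 -45 -8
SWAP     → -8 -8 -45
STORE 1  → -8 -8
MUL      → 64
DUP      → 64 64
MUL      → 4096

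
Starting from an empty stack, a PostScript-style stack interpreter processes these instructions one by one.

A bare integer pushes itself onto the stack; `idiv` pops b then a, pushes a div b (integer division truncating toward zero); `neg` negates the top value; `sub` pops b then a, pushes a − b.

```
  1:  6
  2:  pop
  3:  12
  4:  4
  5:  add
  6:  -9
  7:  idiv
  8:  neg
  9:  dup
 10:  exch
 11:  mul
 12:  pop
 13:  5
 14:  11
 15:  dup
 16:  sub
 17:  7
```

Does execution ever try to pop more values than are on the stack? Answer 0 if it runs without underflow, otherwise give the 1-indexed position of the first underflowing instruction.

6    → 6
pop  → (empty)
12   → 12
4    → 12 4
add  → 16
-9   → 16 -9
idiv → -1
neg  → 1
dup  → 1 1
exch → 1 1
mul  → 1
pop  → (empty)
5    → 5
11   → 5 11
dup  → 5 11 11
sub  → 5 0
7    → 5 0 7

0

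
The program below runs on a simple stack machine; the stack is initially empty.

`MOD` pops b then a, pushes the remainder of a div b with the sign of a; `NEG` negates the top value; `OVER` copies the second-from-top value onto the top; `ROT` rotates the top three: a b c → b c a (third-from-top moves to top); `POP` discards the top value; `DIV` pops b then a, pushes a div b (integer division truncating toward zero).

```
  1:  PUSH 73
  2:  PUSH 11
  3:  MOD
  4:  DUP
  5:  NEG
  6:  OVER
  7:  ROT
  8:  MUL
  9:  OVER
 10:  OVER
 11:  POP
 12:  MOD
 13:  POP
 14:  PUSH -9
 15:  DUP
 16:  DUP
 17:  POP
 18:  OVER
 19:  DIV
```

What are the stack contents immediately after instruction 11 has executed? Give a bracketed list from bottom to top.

PUSH 73 : 73
PUSH 11 : 73 11
MOD     : 7
DUP     : 7 7
NEG     : 7 -7
OVER    : 7 -7 7
ROT     : -7 7 7
MUL     : -7 49
OVER    : -7 49 -7
OVER    : -7 49 -7 49
POP     : -7 49 -7

[-7, 49, -7]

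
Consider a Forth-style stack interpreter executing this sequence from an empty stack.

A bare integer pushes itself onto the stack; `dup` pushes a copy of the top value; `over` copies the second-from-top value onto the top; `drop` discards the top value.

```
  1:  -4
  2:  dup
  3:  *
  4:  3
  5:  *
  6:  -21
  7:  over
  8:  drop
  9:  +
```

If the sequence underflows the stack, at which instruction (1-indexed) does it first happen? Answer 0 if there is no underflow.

0

-4    -4
dup   -4 -4
*     16
3     16 3
*     48
-21   48 -21
over  48 -21 48
drop  48 -21
+     27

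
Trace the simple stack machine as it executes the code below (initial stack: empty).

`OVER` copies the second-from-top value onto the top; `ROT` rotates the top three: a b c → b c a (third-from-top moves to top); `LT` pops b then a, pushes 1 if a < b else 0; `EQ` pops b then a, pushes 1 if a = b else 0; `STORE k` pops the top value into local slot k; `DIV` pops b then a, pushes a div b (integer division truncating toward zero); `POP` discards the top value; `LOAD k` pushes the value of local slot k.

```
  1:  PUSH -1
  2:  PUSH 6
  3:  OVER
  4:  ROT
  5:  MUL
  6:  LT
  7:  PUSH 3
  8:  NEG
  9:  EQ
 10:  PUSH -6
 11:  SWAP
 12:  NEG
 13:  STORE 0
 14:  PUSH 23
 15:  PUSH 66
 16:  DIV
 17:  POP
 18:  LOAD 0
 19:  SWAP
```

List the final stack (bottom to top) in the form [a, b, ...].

[0, -6]

PUSH -1 → [-1]
PUSH 6  → [-1, 6]
OVER    → [-1, 6, -1]
ROT     → [6, -1, -1]
MUL     → [6, 1]
LT      → [0]
PUSH 3  → [0, 3]
NEG     → [0, -3]
EQ      → [0]
PUSH -6 → [0, -6]
SWAP    → [-6, 0]
NEG     → [-6, 0]
STORE 0 → [-6]
PUSH 23 → [-6, 23]
PUSH 66 → [-6, 23, 66]
DIV     → [-6, 0]
POP     → [-6]
LOAD 0  → [-6, 0]
SWAP    → [0, -6]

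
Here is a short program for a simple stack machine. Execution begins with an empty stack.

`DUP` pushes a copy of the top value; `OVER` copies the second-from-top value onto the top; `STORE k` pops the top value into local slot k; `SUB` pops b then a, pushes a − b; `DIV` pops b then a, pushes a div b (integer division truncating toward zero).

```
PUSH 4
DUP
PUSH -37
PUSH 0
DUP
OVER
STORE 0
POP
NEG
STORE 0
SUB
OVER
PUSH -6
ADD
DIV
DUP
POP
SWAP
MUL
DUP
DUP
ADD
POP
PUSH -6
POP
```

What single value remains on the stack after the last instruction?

-80

PUSH 4    4
DUP       4 4
PUSH -37  4 4 -37
PUSH 0    4 4 -37 0
DUP       4 4 -37 0 0
OVER      4 4 -37 0 0 0
STORE 0   4 4 -37 0 0
POP       4 4 -37 0
NEG       4 4 -37 0
STORE 0   4 4 -37
SUB       4 41
OVER      4 41 4
PUSH -6   4 41 4 -6
ADD       4 41 -2
DIV       4 -20
DUP       4 -20 -20
POP       4 -20
SWAP      -20 4
MUL       -80
DUP       -80 -80
DUP       -80 -80 -80
ADD       -80 -160
POP       -80
PUSH -6   -80 -6
POP       -80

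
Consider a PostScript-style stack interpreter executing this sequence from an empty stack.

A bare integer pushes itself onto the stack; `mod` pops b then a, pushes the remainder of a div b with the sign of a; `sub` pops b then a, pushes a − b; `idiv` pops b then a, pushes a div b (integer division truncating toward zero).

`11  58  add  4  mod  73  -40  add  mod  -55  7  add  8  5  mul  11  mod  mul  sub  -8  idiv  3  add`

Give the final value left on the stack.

11    11
58    11 58
add   69
4     69 4
mod   1
73    1 73
-40   1 73 -40
add   1 33
mod   1
-55   1 -55
7     1 -55 7
add   1 -48
8     1 -48 8
5     1 -48 8 5
mul   1 -48 40
11    1 -48 40 11
mod   1 -48 7
mul   1 -336
sub   337
-8    337 -8
idiv  -42
3     -42 3
add   -39

-39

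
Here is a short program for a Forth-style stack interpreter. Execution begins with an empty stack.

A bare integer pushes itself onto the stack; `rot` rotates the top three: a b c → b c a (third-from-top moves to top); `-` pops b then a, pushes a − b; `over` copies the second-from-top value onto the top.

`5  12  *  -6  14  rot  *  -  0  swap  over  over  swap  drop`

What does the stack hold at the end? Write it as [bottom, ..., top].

[0, -846, -846]

5    : [5]
12   : [5, 12]
*    : [60]
-6   : [60, -6]
14   : [60, -6, 14]
rot  : [-6, 14, 60]
*    : [-6, 840]
-    : [-846]
0    : [-846, 0]
swap : [0, -846]
over : [0, -846, 0]
over : [0, -846, 0, -846]
swap : [0, -846, -846, 0]
drop : [0, -846, -846]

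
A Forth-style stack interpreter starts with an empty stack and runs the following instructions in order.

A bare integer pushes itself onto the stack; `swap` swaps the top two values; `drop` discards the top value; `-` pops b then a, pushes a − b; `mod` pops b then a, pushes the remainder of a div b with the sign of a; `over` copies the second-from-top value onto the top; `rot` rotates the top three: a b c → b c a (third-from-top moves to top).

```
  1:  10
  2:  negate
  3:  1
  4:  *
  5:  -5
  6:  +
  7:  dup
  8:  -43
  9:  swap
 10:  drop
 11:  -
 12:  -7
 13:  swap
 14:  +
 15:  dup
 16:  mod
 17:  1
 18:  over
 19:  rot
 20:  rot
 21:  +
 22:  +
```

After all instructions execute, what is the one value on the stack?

10     : 10
negate : -10
1      : -10 1
*      : -10
-5     : -10 -5
+      : -15
dup    : -15 -15
-43    : -15 -15 -43
swap   : -15 -43 -15
drop   : -15 -43
-      : 28
-7     : 28 -7
swap   : -7 28
+      : 21
dup    : 21 21
mod    : 0
1      : 0 1
over   : 0 1 0
rot    : 1 0 0
rot    : 0 0 1
+      : 0 1
+      : 1

1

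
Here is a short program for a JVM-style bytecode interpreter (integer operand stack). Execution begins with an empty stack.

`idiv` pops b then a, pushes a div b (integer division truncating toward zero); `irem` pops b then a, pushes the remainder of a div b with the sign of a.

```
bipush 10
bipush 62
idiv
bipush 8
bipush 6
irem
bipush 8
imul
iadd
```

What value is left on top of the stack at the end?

bipush 10  10
bipush 62  10 62
idiv       0
bipush 8   0 8
bipush 6   0 8 6
irem       0 2
bipush 8   0 2 8
imul       0 16
iadd       16

16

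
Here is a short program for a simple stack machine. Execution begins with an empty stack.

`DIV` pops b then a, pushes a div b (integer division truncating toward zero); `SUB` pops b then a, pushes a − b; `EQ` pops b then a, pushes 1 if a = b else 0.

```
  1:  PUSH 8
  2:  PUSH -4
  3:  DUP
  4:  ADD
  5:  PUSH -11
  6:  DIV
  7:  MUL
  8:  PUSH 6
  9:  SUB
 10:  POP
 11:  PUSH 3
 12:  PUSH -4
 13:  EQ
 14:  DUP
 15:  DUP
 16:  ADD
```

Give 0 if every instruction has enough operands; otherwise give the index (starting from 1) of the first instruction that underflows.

0

PUSH 8   -> 8
PUSH -4  -> 8 -4
DUP      -> 8 -4 -4
ADD      -> 8 -8
PUSH -11 -> 8 -8 -11
DIV      -> 8 0
MUL      -> 0
PUSH 6   -> 0 6
SUB      -> -6
POP      -> (empty)
PUSH 3   -> 3
PUSH -4  -> 3 -4
EQ       -> 0
DUP      -> 0 0
DUP      -> 0 0 0
ADD      -> 0 0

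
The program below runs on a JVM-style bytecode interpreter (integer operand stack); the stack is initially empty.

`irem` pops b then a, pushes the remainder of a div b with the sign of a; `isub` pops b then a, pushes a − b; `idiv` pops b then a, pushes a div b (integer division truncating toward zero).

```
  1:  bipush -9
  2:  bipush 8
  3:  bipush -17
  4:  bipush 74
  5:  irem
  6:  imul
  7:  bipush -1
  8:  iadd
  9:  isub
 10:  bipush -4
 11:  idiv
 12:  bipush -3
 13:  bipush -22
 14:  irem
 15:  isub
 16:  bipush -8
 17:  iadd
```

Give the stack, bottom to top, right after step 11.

[-32]

bipush -9  → [-9]
bipush 8   → [-9, 8]
bipush -17 → [-9, 8, -17]
bipush 74  → [-9, 8, -17, 74]
irem       → [-9, 8, -17]
imul       → [-9, -136]
bipush -1  → [-9, -136, -1]
iadd       → [-9, -137]
isub       → [128]
bipush -4  → [128, -4]
idiv       → [-32]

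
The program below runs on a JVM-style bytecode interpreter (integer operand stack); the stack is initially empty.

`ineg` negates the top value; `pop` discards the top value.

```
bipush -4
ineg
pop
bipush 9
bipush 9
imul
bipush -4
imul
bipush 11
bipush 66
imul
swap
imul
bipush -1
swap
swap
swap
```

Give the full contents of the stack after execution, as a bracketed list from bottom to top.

[-1, -235224]

bipush -4 : -4
ineg      : 4
pop       : (empty)
bipush 9  : 9
bipush 9  : 9 9
imul      : 81
bipush -4 : 81 -4
imul      : -324
bipush 11 : -324 11
bipush 66 : -324 11 66
imul      : -324 726
swap      : 726 -324
imul      : -235224
bipush -1 : -235224 -1
swap      : -1 -235224
swap      : -235224 -1
swap      : -1 -235224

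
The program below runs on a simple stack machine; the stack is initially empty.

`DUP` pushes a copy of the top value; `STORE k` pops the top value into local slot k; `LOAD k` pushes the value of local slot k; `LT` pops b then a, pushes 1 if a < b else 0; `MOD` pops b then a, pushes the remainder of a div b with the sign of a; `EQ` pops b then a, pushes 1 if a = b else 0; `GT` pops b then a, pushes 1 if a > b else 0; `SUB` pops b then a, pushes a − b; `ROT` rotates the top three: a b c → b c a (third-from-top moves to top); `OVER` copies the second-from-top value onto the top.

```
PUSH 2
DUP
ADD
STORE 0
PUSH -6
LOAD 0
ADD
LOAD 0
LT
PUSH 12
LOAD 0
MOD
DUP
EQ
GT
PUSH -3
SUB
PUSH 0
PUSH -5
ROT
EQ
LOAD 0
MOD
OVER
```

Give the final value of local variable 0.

PUSH 2  → [2]
DUP     → [2, 2]
ADD     → [4]
STORE 0 → []
PUSH -6 → [-6]
LOAD 0  → [-6, 4]
ADD     → [-2]
LOAD 0  → [-2, 4]
LT      → [1]
PUSH 12 → [1, 12]
LOAD 0  → [1, 12, 4]
MOD     → [1, 0]
DUP     → [1, 0, 0]
EQ      → [1, 1]
GT      → [0]
PUSH -3 → [0, -3]
SUB     → [3]
PUSH 0  → [3, 0]
PUSH -5 → [3, 0, -5]
ROT     → [0, -5, 3]
EQ      → [0, 0]
LOAD 0  → [0, 0, 4]
MOD     → [0, 0]
OVER    → [0, 0, 0]

4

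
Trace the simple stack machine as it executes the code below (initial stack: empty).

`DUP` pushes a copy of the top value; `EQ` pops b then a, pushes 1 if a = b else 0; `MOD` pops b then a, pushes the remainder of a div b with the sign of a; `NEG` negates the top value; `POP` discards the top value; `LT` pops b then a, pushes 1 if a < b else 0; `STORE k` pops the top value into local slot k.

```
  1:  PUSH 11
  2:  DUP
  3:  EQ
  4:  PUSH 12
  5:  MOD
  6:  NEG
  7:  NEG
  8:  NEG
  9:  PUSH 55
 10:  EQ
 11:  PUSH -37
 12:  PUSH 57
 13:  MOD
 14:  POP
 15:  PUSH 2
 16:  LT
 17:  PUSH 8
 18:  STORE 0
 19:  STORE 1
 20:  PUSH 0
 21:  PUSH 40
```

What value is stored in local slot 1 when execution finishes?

PUSH 11  : 11
DUP      : 11 11
EQ       : 1
PUSH 12  : 1 12
MOD      : 1
NEG      : -1
NEG      : 1
NEG      : -1
PUSH 55  : -1 55
EQ       : 0
PUSH -37 : 0 -37
PUSH 57  : 0 -37 57
MOD      : 0 -37
POP      : 0
PUSH 2   : 0 2
LT       : 1
PUSH 8   : 1 8
STORE 0  : 1
STORE 1  : (empty)
PUSH 0   : 0
PUSH 40  : 0 40

1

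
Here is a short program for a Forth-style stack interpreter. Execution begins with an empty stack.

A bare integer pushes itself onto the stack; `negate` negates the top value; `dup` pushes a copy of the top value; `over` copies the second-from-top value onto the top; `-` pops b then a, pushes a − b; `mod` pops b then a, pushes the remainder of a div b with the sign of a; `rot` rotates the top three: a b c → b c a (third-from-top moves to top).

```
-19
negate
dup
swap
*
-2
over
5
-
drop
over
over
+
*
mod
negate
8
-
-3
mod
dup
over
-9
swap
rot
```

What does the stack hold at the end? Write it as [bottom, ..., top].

[0, -9, 0, 0]

-19     -19
negate  19
dup     19 19
swap    19 19
*       361
-2      361 -2
over    361 -2 361
5       361 -2 361 5
-       361 -2 356
drop    361 -2
over    361 -2 361
over    361 -2 361 -2
+       361 -2 359
*       361 -718
mod     361
negate  -361
8       -361 8
-       -369
-3      -369 -3
mod     0
dup     0 0
over    0 0 0
-9      0 0 0 -9
swap    0 0 -9 0
rot     0 -9 0 0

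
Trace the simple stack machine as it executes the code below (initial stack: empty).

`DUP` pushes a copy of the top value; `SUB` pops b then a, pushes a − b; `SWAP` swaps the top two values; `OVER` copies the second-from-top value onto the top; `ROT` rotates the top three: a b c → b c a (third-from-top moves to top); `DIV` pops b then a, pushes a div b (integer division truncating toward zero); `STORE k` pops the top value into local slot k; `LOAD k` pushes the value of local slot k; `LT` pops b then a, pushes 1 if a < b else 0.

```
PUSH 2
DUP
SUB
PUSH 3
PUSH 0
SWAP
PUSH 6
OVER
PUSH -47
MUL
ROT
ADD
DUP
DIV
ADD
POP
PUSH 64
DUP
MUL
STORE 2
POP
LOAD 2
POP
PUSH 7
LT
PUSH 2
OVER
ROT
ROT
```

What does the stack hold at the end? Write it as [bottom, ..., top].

PUSH 2   : 2
DUP      : 2 2
SUB      : 0
PUSH 3   : 0 3
PUSH 0   : 0 3 0
SWAP     : 0 0 3
PUSH 6   : 0 0 3 6
OVER     : 0 0 3 6 3
PUSH -47 : 0 0 3 6 3 -47
MUL      : 0 0 3 6 -141
ROT      : 0 0 6 -141 3
ADD      : 0 0 6 -138
DUP      : 0 0 6 -138 -138
DIV      : 0 0 6 1
ADD      : 0 0 7
POP      : 0 0
PUSH 64  : 0 0 64
DUP      : 0 0 64 64
MUL      : 0 0 4096
STORE 2  : 0 0
POP      : 0
LOAD 2   : 0 4096
POP      : 0
PUSH 7   : 0 7
LT       : 1
PUSH 2   : 1 2
OVER     : 1 2 1
ROT      : 2 1 1
ROT      : 1 1 2

[1, 1, 2]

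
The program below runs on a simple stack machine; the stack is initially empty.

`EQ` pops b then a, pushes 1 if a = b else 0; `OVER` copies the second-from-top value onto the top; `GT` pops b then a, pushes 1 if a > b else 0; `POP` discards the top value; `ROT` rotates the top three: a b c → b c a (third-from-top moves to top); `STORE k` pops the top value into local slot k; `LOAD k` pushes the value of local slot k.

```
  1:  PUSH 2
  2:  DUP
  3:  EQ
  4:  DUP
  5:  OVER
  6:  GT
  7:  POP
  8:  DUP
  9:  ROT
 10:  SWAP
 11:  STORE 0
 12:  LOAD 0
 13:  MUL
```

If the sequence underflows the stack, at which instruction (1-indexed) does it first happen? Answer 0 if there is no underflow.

9

PUSH 2 → 2
DUP    → 2 2
EQ     → 1
DUP    → 1 1
OVER   → 1 1 1
GT     → 1 0
POP    → 1
DUP    → 1 1
ROT  — needs 3 operands, stack has 2 → underflow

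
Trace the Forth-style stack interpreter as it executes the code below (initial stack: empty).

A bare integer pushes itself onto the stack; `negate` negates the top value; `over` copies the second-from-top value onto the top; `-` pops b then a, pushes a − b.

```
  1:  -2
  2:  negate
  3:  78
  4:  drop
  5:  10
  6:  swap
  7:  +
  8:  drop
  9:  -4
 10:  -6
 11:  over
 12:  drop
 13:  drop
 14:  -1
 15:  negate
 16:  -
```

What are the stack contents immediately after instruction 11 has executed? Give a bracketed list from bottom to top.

[-4, -6, -4]

-2     -> [-2]
negate -> [2]
78     -> [2, 78]
drop   -> [2]
10     -> [2, 10]
swap   -> [10, 2]
+      -> [12]
drop   -> []
-4     -> [-4]
-6     -> [-4, -6]
over   -> [-4, -6, -4]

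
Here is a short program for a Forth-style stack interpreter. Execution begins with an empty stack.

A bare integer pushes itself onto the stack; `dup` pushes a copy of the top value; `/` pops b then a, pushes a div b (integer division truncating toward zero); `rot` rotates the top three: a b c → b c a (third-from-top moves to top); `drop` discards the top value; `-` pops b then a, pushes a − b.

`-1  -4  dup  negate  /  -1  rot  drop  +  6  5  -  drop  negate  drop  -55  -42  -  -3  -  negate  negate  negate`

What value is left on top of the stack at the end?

-1      [-1]
-4      [-1, -4]
dup     [-1, -4, -4]
negate  [-1, -4, 4]
/       [-1, -1]
-1      [-1, -1, -1]
rot     [-1, -1, -1]
drop    [-1, -1]
+       [-2]
6       [-2, 6]
5       [-2, 6, 5]
-       [-2, 1]
drop    [-2]
negate  [2]
drop    []
-55     [-55]
-42     [-55, -42]
-       [-13]
-3      [-13, -3]
-       [-10]
negate  [10]
negate  [-10]
negate  [10]

10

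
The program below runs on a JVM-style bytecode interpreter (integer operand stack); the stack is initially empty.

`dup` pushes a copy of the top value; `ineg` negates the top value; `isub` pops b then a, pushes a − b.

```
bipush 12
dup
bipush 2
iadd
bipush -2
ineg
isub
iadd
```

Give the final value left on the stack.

24

bipush 12 : [12]
dup       : [12, 12]
bipush 2  : [12, 12, 2]
iadd      : [12, 14]
bipush -2 : [12, 14, -2]
ineg      : [12, 14, 2]
isub      : [12, 12]
iadd      : [24]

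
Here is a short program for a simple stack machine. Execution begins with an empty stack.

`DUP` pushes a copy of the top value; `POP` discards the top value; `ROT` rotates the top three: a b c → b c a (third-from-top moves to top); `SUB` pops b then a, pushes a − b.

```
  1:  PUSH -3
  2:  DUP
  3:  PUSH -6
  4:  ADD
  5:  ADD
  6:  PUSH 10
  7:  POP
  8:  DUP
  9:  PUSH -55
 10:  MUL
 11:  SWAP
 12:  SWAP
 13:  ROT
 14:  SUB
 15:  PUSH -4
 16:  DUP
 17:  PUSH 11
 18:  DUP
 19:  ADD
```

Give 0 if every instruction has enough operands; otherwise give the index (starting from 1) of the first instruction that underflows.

PUSH -3   -3
DUP       -3 -3
PUSH -6   -3 -3 -6
ADD       -3 -9
ADD       -12
PUSH 10   -12 10
POP       -12
DUP       -12 -12
PUSH -55  -12 -12 -55
MUL       -12 660
SWAP      660 -12
SWAP      -12 660
ROT  — needs 3 operands, stack has 2 → underflow

13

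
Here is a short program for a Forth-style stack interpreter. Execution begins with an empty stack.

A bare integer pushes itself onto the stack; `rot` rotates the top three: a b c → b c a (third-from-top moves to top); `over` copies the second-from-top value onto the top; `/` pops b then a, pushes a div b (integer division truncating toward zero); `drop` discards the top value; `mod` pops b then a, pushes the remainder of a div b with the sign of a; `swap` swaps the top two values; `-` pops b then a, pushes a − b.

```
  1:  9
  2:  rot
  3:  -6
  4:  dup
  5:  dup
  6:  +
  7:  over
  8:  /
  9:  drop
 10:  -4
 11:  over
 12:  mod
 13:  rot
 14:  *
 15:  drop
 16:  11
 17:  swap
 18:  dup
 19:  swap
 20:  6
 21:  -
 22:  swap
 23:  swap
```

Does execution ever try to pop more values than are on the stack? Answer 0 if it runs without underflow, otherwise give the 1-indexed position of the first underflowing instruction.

9  [9]
rot  — needs 3 operands, stack has 1 → underflow

2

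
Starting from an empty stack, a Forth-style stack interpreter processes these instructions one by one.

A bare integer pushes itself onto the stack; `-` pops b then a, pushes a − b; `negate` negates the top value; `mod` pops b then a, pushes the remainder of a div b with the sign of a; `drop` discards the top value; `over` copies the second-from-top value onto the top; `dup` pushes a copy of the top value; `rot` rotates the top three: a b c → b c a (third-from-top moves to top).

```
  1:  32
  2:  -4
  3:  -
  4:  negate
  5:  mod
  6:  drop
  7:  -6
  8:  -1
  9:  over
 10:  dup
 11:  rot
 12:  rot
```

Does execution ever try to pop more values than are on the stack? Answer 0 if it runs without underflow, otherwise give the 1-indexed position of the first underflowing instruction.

5

32     -> [32]
-4     -> [32, -4]
-      -> [36]
negate -> [-36]
mod  — needs 2 operands, stack has 1 → underflow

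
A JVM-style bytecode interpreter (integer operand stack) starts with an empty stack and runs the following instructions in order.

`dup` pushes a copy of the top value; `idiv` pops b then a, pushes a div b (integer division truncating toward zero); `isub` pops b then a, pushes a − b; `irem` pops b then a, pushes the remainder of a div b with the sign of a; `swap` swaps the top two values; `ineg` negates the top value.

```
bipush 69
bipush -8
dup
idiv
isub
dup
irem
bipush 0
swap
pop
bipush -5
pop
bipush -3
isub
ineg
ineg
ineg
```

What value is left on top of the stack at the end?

bipush 69  [69]
bipush -8  [69, -8]
dup        [69, -8, -8]
idiv       [69, 1]
isub       [68]
dup        [68, 68]
irem       [0]
bipush 0   [0, 0]
swap       [0, 0]
pop        [0]
bipush -5  [0, -5]
pop        [0]
bipush -3  [0, -3]
isub       [3]
ineg       [-3]
ineg       [3]
ineg       [-3]

-3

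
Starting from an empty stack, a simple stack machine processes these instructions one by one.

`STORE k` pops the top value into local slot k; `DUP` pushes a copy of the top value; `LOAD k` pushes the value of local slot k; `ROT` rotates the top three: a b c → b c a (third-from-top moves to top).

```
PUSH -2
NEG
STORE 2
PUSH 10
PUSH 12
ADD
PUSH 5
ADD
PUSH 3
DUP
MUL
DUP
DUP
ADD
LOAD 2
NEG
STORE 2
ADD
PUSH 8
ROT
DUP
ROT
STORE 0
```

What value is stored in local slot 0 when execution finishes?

PUSH -2 -> -2
NEG     -> 2
STORE 2 -> (empty)
PUSH 10 -> 10
PUSH 12 -> 10 12
ADD     -> 22
PUSH 5  -> 22 5
ADD     -> 27
PUSH 3  -> 27 3
DUP     -> 27 3 3
MUL     -> 27 9
DUP     -> 27 9 9
DUP     -> 27 9 9 9
ADD     -> 27 9 18
LOAD 2  -> 27 9 18 2
NEG     -> 27 9 18 -2
STORE 2 -> 27 9 18
ADD     -> 27 27
PUSH 8  -> 27 27 8
ROT     -> 27 8 27
DUP     -> 27 8 27 27
ROT     -> 27 27 27 8
STORE 0 -> 27 27 27

8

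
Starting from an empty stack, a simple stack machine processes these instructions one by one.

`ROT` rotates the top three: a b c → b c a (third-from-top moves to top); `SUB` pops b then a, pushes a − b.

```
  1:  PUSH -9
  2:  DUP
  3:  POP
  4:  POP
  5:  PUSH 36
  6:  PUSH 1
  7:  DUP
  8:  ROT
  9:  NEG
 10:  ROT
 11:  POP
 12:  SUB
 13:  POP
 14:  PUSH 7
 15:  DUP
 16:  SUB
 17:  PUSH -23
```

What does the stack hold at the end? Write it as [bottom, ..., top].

PUSH -9   [-9]
DUP       [-9, -9]
POP       [-9]
POP       []
PUSH 36   [36]
PUSH 1    [36, 1]
DUP       [36, 1, 1]
ROT       [1, 1, 36]
NEG       [1, 1, -36]
ROT       [1, -36, 1]
POP       [1, -36]
SUB       [37]
POP       []
PUSH 7    [7]
DUP       [7, 7]
SUB       [0]
PUSH -23  [0, -23]

[0, -23]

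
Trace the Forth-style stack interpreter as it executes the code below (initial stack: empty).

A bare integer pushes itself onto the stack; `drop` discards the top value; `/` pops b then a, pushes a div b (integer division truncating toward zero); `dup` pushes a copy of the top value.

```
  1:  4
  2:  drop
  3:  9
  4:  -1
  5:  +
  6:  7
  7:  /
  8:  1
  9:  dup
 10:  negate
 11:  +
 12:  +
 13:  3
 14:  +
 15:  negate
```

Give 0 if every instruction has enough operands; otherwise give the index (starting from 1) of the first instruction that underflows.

4      → 4
drop   → (empty)
9      → 9
-1     → 9 -1
+      → 8
7      → 8 7
/      → 1
1      → 1 1
dup    → 1 1 1
negate → 1 1 -1
+      → 1 0
+      → 1
3      → 1 3
+      → 4
negate → -4

0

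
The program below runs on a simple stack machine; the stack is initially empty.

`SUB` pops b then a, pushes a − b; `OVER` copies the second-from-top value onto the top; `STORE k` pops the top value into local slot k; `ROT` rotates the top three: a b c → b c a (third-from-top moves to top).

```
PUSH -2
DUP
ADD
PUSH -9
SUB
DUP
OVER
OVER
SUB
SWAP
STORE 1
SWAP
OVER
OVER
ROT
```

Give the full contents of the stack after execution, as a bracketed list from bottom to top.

PUSH -2 → -2
DUP     → -2 -2
ADD     → -4
PUSH -9 → -4 -9
SUB     → 5
DUP     → 5 5
OVER    → 5 5 5
OVER    → 5 5 5 5
SUB     → 5 5 0
SWAP    → 5 0 5
STORE 1 → 5 0
SWAP    → 0 5
OVER    → 0 5 0
OVER    → 0 5 0 5
ROT     → 0 0 5 5

[0, 0, 5, 5]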